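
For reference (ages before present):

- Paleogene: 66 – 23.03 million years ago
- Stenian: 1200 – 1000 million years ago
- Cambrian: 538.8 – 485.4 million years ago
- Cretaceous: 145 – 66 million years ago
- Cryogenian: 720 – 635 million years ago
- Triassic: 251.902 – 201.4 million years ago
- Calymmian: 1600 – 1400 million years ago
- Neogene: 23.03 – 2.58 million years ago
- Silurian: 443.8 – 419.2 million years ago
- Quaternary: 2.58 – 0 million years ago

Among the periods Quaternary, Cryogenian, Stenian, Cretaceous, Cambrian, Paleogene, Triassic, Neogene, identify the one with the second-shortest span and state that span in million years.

Neogene, 20.45 million years

Durations: Quaternary 2.58; Cryogenian 85; Stenian 200; Cretaceous 79; Cambrian 53.4; Paleogene 42.97; Triassic 50.502; Neogene 20.45 Myr.
Sorted shortest-first: Quaternary (2.58), Neogene (20.45), Paleogene (42.97), Triassic (50.502), Cambrian (53.4), Cretaceous (79), Cryogenian (85), Stenian (200).
The second shortest is Neogene at 20.45 Myr.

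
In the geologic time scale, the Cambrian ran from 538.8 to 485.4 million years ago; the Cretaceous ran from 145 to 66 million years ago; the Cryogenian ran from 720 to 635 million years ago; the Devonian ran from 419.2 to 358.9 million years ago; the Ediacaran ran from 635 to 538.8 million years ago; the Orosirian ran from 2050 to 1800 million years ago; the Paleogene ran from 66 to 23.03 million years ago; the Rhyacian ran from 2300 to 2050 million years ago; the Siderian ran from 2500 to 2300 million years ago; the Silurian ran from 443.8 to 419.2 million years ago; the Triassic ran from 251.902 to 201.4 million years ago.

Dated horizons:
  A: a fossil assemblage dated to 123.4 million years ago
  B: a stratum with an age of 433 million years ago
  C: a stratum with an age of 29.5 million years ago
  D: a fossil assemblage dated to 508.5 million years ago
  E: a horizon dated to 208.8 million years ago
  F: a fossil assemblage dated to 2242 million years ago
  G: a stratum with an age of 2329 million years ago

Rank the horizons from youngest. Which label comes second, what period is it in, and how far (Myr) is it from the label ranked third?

Sorted youngest-first by Ma: C (29.5), A (123.4), E (208.8), B (433), D (508.5), F (2242), G (2329).
The second youngest is A at 123.4 Ma, which lies in 145–66 Ma: the Cretaceous.
The third youngest is E at 208.8 Ma; separation = |123.4 − 208.8| = 85.4 Myr.

A, in the Cretaceous; 85.4 million years to E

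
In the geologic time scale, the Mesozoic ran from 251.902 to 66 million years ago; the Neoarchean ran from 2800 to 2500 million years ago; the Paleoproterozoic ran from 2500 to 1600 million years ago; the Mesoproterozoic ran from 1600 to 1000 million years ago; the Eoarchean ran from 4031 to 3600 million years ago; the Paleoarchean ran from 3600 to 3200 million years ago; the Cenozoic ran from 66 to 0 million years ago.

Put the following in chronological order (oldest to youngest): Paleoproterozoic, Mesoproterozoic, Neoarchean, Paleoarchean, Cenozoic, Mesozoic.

The oldest of these is Paleoarchean (starts 3600 Ma) and the youngest is Cenozoic (ends 0 Ma).
In between, by decreasing start age: Neoarchean (2800), Paleoproterozoic (2500), Mesoproterozoic (1600), Mesozoic (251.902).

Paleoarchean, Neoarchean, Paleoproterozoic, Mesoproterozoic, Mesozoic, Cenozoic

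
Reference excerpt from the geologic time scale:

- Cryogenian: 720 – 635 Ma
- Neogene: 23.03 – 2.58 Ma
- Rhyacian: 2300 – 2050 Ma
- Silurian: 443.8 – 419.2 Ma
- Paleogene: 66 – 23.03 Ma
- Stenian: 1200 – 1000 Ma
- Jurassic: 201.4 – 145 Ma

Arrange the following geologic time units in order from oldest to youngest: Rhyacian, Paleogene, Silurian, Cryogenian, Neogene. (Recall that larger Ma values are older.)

Rhyacian, then Cryogenian, then Silurian, then Paleogene, then Neogene

The oldest of these is Rhyacian (starts 2300 Ma) and the youngest is Neogene (ends 2.58 Ma).
In between, by decreasing start age: Cryogenian (720), Silurian (443.8), Paleogene (66).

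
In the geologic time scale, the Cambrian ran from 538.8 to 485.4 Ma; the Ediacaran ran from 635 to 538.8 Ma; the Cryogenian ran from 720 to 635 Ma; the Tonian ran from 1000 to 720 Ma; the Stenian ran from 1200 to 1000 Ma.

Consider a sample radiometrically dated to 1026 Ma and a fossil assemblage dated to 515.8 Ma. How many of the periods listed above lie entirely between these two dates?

3

1026 Ma sits inside the Stenian (1200–1000) and 515.8 Ma inside the Cambrian (538.8–485.4); neither of those is wholly between the two dates.
The listed periods lying completely between them are Tonian, Cryogenian, Ediacaran — 3 in all.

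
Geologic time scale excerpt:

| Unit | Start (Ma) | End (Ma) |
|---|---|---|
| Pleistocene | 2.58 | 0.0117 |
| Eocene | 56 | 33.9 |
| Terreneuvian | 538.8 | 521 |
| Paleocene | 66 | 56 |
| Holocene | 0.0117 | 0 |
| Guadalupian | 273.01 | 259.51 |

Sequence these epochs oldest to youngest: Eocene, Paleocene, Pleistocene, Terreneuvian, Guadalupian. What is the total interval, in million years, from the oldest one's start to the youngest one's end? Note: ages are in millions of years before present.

Terreneuvian, Guadalupian, Paleocene, Eocene, Pleistocene; total span 538.7883 Myr

From the excerpt: Eocene 56–33.9; Paleocene 66–56; Pleistocene 2.58–0.0117; Terreneuvian 538.8–521; Guadalupian 273.01–259.51 (Ma).
Larger Ma is earlier, so the oldest is Terreneuvian and the youngest is Pleistocene; oldest to youngest: Terreneuvian, Guadalupian, Paleocene, Eocene, Pleistocene.
Oldest start 538.8 minus youngest end 0.0117 gives 538.7883 Myr overall.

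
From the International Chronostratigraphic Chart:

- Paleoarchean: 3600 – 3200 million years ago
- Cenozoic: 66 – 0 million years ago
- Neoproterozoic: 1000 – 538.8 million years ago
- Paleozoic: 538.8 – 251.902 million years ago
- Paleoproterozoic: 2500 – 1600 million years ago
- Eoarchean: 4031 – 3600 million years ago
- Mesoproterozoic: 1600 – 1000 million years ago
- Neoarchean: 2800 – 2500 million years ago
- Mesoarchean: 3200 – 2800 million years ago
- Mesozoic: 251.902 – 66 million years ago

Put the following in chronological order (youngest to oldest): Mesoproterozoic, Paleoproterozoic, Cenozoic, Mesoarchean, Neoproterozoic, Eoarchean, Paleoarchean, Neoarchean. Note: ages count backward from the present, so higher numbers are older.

Cenozoic, then Neoproterozoic, then Mesoproterozoic, then Paleoproterozoic, then Neoarchean, then Mesoarchean, then Paleoarchean, then Eoarchean

Sorting by start age (ascending Ma, since larger Ma = older): Cenozoic start 66, Neoproterozoic start 1000, Mesoproterozoic start 1600, Paleoproterozoic start 2500, Neoarchean start 2800, Mesoarchean start 3200, Paleoarchean start 3600, Eoarchean start 4031.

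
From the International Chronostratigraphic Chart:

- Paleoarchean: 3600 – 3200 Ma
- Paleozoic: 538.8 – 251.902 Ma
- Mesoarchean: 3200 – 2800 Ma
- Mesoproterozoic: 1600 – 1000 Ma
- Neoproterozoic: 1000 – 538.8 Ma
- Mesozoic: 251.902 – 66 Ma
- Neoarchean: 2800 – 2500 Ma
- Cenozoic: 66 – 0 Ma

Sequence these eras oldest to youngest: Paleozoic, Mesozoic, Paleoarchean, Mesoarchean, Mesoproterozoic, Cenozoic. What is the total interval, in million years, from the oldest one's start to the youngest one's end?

Paleoarchean, Mesoarchean, Mesoproterozoic, Paleozoic, Mesozoic, Cenozoic; total span 3600 Myr

Start ages (Ma): Paleoarchean 3600, Mesoarchean 3200, Mesoproterozoic 1600, Paleozoic 538.8, Mesozoic 251.902, Cenozoic 66.
Ordered oldest to youngest: Paleoarchean, Mesoarchean, Mesoproterozoic, Paleozoic, Mesozoic, Cenozoic.
Span = 3600 − 0 = 3600 Myr.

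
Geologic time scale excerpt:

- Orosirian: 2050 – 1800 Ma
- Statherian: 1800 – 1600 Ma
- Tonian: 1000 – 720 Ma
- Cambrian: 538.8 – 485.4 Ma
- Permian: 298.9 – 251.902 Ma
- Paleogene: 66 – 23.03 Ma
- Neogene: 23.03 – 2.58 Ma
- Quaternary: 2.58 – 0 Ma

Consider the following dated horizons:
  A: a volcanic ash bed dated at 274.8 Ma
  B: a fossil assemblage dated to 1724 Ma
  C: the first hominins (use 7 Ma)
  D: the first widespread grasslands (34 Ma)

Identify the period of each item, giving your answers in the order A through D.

A — Permian; B — Statherian; C — Neogene; D — Paleogene

A: 274.8 Ma lies in 298.9–251.902 Ma, so Permian.
B: 1724 Ma lies in 1800–1600 Ma, so Statherian.
C: 7 Ma lies in 23.03–2.58 Ma, so Neogene.
D: 34 Ma lies in 66–23.03 Ma, so Paleogene.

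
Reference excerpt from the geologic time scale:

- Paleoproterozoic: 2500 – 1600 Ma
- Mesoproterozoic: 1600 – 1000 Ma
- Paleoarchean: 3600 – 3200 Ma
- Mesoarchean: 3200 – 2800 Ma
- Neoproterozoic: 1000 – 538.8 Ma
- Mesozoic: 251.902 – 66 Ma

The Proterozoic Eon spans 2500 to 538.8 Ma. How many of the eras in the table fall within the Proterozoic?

3

Eras inside 2500–538.8 Ma: Paleoproterozoic, Mesoproterozoic, Neoproterozoic — 3 in total.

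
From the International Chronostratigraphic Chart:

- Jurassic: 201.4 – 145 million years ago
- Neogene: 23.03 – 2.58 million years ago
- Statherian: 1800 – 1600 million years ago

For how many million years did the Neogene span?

20.45 million years

23.03 − 2.58 = 20.45 million years.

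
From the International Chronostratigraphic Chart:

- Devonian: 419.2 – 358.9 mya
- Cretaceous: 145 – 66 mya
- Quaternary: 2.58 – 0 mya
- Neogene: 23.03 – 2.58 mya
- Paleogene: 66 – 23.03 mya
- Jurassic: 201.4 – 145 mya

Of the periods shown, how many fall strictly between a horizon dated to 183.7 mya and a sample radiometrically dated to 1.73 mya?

3

183.7 Ma sits inside the Jurassic (201.4–145) and 1.73 Ma inside the Quaternary (2.58–0); neither of those is wholly between the two dates.
The listed periods lying completely between them are Cretaceous, Paleogene, Neogene — 3 in all.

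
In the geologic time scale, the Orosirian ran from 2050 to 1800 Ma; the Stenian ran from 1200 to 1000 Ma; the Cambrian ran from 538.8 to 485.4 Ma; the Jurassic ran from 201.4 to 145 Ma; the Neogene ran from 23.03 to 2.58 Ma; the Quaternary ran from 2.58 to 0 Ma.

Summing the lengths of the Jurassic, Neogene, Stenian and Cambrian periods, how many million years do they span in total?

330.25 million years

Each duration: Jurassic = 56.4; Neogene = 20.45; Stenian = 200; Cambrian = 53.4.
Sum: 56.4 + 20.45 + 200 + 53.4 = 330.25 Myr.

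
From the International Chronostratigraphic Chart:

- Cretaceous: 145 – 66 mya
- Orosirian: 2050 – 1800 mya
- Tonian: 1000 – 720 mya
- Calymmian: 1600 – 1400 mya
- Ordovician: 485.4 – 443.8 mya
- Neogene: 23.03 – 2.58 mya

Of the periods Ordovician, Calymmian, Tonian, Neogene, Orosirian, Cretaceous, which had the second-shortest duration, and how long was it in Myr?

Ordovician, 41.6 million years

Durations: Ordovician 41.6; Calymmian 200; Tonian 280; Neogene 20.45; Orosirian 250; Cretaceous 79 Myr.
Sorted shortest-first: Neogene (20.45), Ordovician (41.6), Cretaceous (79), Calymmian (200), Orosirian (250), Tonian (280).
The second shortest is Ordovician at 41.6 Myr.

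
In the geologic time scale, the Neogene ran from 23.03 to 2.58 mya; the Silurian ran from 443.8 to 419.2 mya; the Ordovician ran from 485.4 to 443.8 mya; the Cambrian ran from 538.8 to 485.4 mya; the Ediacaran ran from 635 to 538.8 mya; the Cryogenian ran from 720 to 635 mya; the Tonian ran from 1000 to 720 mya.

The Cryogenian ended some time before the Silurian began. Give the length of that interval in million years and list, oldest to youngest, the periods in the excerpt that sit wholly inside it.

191.2 million years; Ediacaran, Cambrian, Ordovician

End of Cryogenian = 635 Ma; start of Silurian = 443.8 Ma.
Gap = 635 − 443.8 = 191.2 Myr.
Periods wholly inside 635–443.8 Ma: Ediacaran (635–538.8), Cambrian (538.8–485.4), Ordovician (485.4–443.8).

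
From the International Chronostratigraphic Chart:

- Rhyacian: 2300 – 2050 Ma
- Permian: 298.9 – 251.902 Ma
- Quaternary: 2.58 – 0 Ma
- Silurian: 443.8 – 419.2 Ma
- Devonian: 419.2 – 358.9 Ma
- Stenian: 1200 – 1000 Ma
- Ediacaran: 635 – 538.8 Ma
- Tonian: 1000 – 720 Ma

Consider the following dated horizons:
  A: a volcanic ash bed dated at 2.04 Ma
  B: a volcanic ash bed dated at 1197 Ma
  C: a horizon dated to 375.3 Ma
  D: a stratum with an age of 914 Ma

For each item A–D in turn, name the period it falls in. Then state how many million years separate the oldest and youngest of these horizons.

A: 2.04 Ma lies in 2.58–0 Ma, so Quaternary.
B: 1197 Ma lies in 1200–1000 Ma, so Stenian.
C: 375.3 Ma lies in 419.2–358.9 Ma, so Devonian.
D: 914 Ma lies in 1000–720 Ma, so Tonian.
Oldest = 1197 Ma, youngest = 2.04 Ma → span 1194.96 Myr.

A — Quaternary; B — Stenian; C — Devonian; D — Tonian; span 1194.96 million years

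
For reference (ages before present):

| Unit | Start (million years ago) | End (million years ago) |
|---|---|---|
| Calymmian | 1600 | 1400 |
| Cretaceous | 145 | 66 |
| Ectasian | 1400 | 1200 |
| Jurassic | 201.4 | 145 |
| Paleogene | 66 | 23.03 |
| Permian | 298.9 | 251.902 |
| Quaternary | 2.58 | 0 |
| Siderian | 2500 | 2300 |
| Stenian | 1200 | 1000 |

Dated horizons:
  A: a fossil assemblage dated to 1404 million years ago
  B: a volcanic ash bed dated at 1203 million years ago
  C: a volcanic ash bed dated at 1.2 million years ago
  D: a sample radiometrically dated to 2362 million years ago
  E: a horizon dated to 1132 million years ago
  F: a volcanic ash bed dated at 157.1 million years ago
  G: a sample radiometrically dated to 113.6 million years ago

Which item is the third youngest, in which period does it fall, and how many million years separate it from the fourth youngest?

F, in the Jurassic; 974.9 million years to E

Smaller Ma means younger, so youngest first: C 1.2 < G 113.6 < F 157.1 < E 1132 < B 1203 < A 1404 < D 2362.
Counting 3 along gives F (157.1 Ma); the excerpt puts that inside the Jurassic, 201.4–145 Ma.
Next in line is E (1132 Ma), and 1132 − 157.1 = 974.9 Myr.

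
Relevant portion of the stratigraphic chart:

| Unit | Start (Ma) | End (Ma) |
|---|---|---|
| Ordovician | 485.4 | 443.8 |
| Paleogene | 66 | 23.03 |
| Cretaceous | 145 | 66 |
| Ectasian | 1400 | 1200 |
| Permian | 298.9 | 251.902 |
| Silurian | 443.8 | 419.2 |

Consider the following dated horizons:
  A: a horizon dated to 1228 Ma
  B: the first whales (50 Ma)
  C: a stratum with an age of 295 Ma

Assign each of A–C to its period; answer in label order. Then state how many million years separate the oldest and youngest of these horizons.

A — Ectasian; B — Paleogene; C — Permian; span 1178 million years

A: 1228 Ma lies in 1400–1200 Ma, so Ectasian.
B: 50 Ma lies in 66–23.03 Ma, so Paleogene.
C: 295 Ma lies in 298.9–251.902 Ma, so Permian.
Oldest = 1228 Ma, youngest = 50 Ma → span 1178 Myr.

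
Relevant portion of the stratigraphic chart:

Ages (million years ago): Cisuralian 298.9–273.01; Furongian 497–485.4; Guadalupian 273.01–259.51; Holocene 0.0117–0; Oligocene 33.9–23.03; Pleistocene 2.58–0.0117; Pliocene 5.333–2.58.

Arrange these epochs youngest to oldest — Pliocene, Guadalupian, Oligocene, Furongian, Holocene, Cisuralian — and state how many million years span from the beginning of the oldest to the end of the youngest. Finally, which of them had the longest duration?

From the excerpt: Pliocene 5.333–2.58; Guadalupian 273.01–259.51; Oligocene 33.9–23.03; Furongian 497–485.4; Holocene 0.0117–0; Cisuralian 298.9–273.01 (Ma).
Larger Ma is earlier, so the oldest is Furongian and the youngest is Holocene; youngest to oldest: Holocene, Pliocene, Oligocene, Guadalupian, Cisuralian, Furongian.
Oldest start 497 minus youngest end 0 gives 497 Myr overall.
Individual lengths (start − end): Holocene 0.0117; Pliocene 2.753; Furongian 11.6; Cisuralian 25.89; Guadalupian 13.5; Oligocene 10.87. The largest is Cisuralian at 25.89 Myr.

Holocene, Pliocene, Oligocene, Guadalupian, Cisuralian, Furongian; total span 497 Myr; longest is Cisuralian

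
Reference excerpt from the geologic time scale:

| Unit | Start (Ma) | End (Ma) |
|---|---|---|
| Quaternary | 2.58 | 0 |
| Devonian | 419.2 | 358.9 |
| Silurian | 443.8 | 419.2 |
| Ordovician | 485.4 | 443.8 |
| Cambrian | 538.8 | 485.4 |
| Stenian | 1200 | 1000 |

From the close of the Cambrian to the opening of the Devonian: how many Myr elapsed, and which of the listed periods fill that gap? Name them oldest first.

66.2 million years; Ordovician, Silurian

End of Cambrian = 485.4 Ma; start of Devonian = 419.2 Ma.
Gap = 485.4 − 419.2 = 66.2 Myr.
Periods wholly inside 485.4–419.2 Ma: Ordovician (485.4–443.8), Silurian (443.8–419.2).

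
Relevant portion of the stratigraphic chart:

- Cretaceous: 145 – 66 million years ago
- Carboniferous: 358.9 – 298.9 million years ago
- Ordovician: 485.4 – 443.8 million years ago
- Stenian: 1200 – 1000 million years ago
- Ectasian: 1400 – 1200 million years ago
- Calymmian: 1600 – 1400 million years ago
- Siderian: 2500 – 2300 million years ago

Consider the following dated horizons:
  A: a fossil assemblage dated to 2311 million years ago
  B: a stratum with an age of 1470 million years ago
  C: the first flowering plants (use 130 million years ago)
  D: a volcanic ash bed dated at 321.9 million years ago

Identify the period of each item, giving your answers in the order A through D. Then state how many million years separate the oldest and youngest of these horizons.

A — Siderian; B — Calymmian; C — Cretaceous; D — Carboniferous; span 2181 million years

A: 2311 Ma lies in 2500–2300 Ma, so Siderian.
B: 1470 Ma lies in 1600–1400 Ma, so Calymmian.
C: 130 Ma lies in 145–66 Ma, so Cretaceous.
D: 321.9 Ma lies in 358.9–298.9 Ma, so Carboniferous.
Oldest = 2311 Ma, youngest = 130 Ma → span 2181 Myr.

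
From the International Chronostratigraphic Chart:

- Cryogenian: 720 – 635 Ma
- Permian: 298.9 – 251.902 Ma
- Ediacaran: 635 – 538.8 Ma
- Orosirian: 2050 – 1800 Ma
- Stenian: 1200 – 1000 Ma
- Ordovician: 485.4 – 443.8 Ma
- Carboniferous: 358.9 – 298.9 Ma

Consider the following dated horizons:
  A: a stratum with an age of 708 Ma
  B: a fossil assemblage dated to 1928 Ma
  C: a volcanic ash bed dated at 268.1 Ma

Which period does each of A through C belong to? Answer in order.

Match each age against the start–end ranges in the excerpt: A = 708 Ma → Cryogenian (720–635); B = 1928 Ma → Orosirian (2050–1800); C = 268.1 Ma → Permian (298.9–251.902).

A — Cryogenian; B — Orosirian; C — Permian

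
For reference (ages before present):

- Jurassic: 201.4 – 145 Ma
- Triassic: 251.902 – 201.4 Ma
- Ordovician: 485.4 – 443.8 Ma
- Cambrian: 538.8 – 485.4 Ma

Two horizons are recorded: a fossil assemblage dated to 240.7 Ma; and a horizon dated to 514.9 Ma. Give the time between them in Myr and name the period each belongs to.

Elapsed time: 514.9 − 240.7 = 274.2 Myr.
240.7 Ma lies within 251.902–201.4 Ma: Triassic.
514.9 Ma lies within 538.8–485.4 Ma: Cambrian.

274.2 million years apart; the first in the Triassic, the second in the Cambrian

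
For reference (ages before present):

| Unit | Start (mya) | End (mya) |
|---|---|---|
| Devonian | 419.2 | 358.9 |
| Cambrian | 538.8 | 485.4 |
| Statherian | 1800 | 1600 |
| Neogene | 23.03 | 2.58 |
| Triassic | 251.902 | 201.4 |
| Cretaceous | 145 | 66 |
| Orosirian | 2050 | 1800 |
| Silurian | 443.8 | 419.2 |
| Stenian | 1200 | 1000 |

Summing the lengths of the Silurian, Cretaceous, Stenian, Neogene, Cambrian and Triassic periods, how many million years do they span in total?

427.952 million years

Each duration: Silurian = 24.6; Cretaceous = 79; Stenian = 200; Neogene = 20.45; Cambrian = 53.4; Triassic = 50.502.
Sum: 24.6 + 79 + 200 + 20.45 + 53.4 + 50.502 = 427.952 Myr.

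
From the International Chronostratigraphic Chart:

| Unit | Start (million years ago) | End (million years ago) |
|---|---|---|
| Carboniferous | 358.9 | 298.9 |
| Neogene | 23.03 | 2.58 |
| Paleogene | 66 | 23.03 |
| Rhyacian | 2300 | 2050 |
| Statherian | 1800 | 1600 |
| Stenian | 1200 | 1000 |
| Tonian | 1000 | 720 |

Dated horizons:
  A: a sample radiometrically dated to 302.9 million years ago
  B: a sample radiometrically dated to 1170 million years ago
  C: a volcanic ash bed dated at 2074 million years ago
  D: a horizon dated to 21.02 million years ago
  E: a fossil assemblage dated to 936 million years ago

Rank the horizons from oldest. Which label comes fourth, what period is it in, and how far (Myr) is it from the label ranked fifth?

A, in the Carboniferous; 281.88 million years to D

Larger Ma means older, so oldest first: C 2074 > B 1170 > E 936 > A 302.9 > D 21.02.
Counting 4 along gives A (302.9 Ma); the excerpt puts that inside the Carboniferous, 358.9–298.9 Ma.
Next in line is D (21.02 Ma), and 302.9 − 21.02 = 281.88 Myr.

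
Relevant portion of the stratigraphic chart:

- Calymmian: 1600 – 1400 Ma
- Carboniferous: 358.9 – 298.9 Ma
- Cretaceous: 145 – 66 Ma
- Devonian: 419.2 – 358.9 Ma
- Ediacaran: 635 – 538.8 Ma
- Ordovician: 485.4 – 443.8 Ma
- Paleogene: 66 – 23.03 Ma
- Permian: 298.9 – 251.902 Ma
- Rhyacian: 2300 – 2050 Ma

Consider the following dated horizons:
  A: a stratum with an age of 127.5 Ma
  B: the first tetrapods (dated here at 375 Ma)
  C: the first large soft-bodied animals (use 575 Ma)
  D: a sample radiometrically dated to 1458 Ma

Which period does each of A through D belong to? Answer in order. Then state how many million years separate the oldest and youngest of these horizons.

A: 127.5 Ma lies in 145–66 Ma, so Cretaceous.
B: 375 Ma lies in 419.2–358.9 Ma, so Devonian.
C: 575 Ma lies in 635–538.8 Ma, so Ediacaran.
D: 1458 Ma lies in 1600–1400 Ma, so Calymmian.
Oldest = 1458 Ma, youngest = 127.5 Ma → span 1330.5 Myr.

A — Cretaceous; B — Devonian; C — Ediacaran; D — Calymmian; span 1330.5 million years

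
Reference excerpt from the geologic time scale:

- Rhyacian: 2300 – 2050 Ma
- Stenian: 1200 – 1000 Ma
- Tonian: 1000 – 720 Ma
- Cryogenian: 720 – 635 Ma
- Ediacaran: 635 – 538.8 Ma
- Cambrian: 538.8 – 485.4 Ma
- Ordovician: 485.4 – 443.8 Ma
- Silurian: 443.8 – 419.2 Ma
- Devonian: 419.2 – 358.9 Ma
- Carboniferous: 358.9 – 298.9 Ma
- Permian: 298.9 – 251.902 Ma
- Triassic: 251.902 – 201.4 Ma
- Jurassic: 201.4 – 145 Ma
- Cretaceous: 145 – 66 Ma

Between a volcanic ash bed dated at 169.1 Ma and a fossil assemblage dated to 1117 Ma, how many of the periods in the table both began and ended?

The older date is 1117 Ma and the younger is 169.1 Ma.
Periods with start < 1117 and end > 169.1 Ma: Tonian (1000–720), Cryogenian (720–635), Ediacaran (635–538.8), Cambrian (538.8–485.4), Ordovician (485.4–443.8), Silurian (443.8–419.2), Devonian (419.2–358.9), Carboniferous (358.9–298.9), Permian (298.9–251.902), Triassic (251.902–201.4).
That is 10 complete periods.

10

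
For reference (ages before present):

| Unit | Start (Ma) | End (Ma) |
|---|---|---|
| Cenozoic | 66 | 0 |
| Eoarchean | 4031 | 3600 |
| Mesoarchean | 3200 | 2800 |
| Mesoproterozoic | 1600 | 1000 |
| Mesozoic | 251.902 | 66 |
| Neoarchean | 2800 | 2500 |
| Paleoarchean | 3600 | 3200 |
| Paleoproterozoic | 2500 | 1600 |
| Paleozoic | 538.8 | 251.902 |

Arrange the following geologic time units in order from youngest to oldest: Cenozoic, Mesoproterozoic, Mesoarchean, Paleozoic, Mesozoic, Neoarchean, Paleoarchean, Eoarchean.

Read off each span (Ma): Cenozoic 66–0; Mesoproterozoic 1600–1000; Mesoarchean 3200–2800; Paleozoic 538.8–251.902; Mesozoic 251.902–66; Neoarchean 2800–2500; Paleoarchean 3600–3200; Eoarchean 4031–3600.
Larger Ma is older, so oldest→youngest is Eoarchean, Paleoarchean, Mesoarchean, Neoarchean, Mesoproterozoic, Paleozoic, Mesozoic, Cenozoic; reverse it for youngest→oldest.

Cenozoic, then Mesozoic, then Paleozoic, then Mesoproterozoic, then Neoarchean, then Mesoarchean, then Paleoarchean, then Eoarchean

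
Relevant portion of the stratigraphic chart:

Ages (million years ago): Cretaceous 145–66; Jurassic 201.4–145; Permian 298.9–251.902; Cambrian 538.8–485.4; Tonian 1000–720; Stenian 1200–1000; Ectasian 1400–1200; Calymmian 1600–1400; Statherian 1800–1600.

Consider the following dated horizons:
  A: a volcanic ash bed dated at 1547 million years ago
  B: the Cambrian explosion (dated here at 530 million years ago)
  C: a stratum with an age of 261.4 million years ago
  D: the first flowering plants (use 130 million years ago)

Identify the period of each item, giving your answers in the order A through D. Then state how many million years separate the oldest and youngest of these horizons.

Match each age against the start–end ranges in the excerpt: A = 1547 Ma → Calymmian (1600–1400); B = 530 Ma → Cambrian (538.8–485.4); C = 261.4 Ma → Permian (298.9–251.902); D = 130 Ma → Cretaceous (145–66).
The largest age is 1547 Ma and the smallest is 130 Ma; their difference is 1417 Myr.

A — Calymmian; B — Cambrian; C — Permian; D — Cretaceous; span 1417 million years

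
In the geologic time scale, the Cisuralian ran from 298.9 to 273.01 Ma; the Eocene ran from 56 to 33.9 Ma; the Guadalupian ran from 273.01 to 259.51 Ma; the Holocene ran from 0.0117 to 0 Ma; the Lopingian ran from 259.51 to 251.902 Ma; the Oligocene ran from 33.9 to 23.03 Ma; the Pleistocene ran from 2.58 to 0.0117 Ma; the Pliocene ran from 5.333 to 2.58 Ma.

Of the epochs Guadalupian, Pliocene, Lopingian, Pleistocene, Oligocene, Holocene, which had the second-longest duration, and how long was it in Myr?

Durations: Guadalupian 13.5; Pliocene 2.753; Lopingian 7.608; Pleistocene 2.5683; Oligocene 10.87; Holocene 0.0117 Myr.
Sorted longest-first: Guadalupian (13.5), Oligocene (10.87), Lopingian (7.608), Pliocene (2.753), Pleistocene (2.5683), Holocene (0.0117).
The second longest is Oligocene at 10.87 Myr.

Oligocene, 10.87 million years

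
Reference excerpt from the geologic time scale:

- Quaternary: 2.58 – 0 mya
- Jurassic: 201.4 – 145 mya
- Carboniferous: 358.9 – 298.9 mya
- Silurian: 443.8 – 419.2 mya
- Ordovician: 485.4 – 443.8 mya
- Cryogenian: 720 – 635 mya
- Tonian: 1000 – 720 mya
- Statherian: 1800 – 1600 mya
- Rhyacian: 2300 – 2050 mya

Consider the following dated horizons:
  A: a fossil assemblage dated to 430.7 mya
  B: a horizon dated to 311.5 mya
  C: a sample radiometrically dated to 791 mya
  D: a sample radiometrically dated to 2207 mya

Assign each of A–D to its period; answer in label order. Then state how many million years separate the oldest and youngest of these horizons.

A: 430.7 Ma lies in 443.8–419.2 Ma, so Silurian.
B: 311.5 Ma lies in 358.9–298.9 Ma, so Carboniferous.
C: 791 Ma lies in 1000–720 Ma, so Tonian.
D: 2207 Ma lies in 2300–2050 Ma, so Rhyacian.
Oldest = 2207 Ma, youngest = 311.5 Ma → span 1895.5 Myr.

A — Silurian; B — Carboniferous; C — Tonian; D — Rhyacian; span 1895.5 million years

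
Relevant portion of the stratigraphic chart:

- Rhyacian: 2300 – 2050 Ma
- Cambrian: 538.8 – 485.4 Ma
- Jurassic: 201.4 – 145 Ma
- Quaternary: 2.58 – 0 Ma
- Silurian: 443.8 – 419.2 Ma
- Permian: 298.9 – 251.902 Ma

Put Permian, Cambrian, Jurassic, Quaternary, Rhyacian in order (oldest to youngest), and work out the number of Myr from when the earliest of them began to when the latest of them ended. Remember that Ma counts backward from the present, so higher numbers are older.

Rhyacian → Cambrian → Permian → Jurassic → Quaternary; total span 2300 Myr

From the excerpt: Permian 298.9–251.902; Cambrian 538.8–485.4; Jurassic 201.4–145; Quaternary 2.58–0; Rhyacian 2300–2050 (Ma).
Larger Ma is earlier, so the oldest is Rhyacian and the youngest is Quaternary; oldest to youngest: Rhyacian, Cambrian, Permian, Jurassic, Quaternary.
Oldest start 2300 minus youngest end 0 gives 2300 Myr overall.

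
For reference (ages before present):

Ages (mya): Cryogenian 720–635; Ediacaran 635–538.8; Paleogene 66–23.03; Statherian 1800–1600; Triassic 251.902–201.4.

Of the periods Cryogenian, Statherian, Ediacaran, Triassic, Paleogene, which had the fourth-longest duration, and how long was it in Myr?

Triassic, 50.502 million years

Start − end for each: Cryogenian 720 − 635 = 85; Statherian 1800 − 1600 = 200; Ediacaran 635 − 538.8 = 96.2; Triassic 251.902 − 201.4 = 50.502; Paleogene 66 − 23.03 = 42.97.
Ranking these from longest: Statherian > Ediacaran > Cryogenian > Triassic > Paleogene.
Position 4 in that ranking is Triassic, which lasted 50.502 Myr.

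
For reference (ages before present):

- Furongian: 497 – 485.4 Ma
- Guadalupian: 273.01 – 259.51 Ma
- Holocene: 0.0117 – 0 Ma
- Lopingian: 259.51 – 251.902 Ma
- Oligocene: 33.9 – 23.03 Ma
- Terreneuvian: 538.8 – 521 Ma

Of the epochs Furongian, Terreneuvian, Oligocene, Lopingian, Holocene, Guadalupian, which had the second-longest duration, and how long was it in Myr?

Guadalupian, 13.5 million years

Durations: Furongian 11.6; Terreneuvian 17.8; Oligocene 10.87; Lopingian 7.608; Holocene 0.0117; Guadalupian 13.5 Myr.
Sorted longest-first: Terreneuvian (17.8), Guadalupian (13.5), Furongian (11.6), Oligocene (10.87), Lopingian (7.608), Holocene (0.0117).
The second longest is Guadalupian at 13.5 Myr.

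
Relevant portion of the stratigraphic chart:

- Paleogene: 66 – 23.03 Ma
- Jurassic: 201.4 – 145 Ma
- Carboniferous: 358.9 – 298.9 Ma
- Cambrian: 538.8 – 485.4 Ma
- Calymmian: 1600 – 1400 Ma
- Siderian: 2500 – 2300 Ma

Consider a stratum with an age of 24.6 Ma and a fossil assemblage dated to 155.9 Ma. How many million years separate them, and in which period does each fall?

131.3 million years apart; the first in the Paleogene, the second in the Jurassic

Elapsed time: 155.9 − 24.6 = 131.3 Myr.
24.6 Ma lies within 66–23.03 Ma: Paleogene.
155.9 Ma lies within 201.4–145 Ma: Jurassic.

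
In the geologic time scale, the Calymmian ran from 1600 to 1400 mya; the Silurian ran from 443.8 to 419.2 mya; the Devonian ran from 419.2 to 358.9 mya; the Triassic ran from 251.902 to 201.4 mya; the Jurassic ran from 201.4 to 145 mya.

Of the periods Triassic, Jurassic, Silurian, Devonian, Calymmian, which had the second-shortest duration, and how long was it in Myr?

Triassic, 50.502 million years

Durations: Triassic 50.502; Jurassic 56.4; Silurian 24.6; Devonian 60.3; Calymmian 200 Myr.
Sorted shortest-first: Silurian (24.6), Triassic (50.502), Jurassic (56.4), Devonian (60.3), Calymmian (200).
The second shortest is Triassic at 50.502 Myr.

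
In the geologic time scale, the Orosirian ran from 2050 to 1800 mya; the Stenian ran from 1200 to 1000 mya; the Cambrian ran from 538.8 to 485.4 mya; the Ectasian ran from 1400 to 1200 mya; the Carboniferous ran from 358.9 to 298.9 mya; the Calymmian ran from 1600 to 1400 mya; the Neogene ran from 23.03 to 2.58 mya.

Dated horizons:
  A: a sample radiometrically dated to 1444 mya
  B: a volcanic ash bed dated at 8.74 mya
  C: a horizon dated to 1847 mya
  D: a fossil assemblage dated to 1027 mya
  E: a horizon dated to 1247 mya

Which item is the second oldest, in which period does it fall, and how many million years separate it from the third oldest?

Larger Ma means older, so oldest first: C 1847 > A 1444 > E 1247 > D 1027 > B 8.74.
Counting 2 along gives A (1444 Ma); the excerpt puts that inside the Calymmian, 1600–1400 Ma.
Next in line is E (1247 Ma), and 1444 − 1247 = 197 Myr.

A, in the Calymmian; 197 million years to E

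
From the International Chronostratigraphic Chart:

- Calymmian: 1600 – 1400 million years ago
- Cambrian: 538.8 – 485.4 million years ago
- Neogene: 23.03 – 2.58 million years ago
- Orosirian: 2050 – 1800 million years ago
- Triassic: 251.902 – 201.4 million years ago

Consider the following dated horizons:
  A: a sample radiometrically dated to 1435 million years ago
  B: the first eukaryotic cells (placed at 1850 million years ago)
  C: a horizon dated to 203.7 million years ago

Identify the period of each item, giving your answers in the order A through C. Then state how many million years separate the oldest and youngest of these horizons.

Match each age against the start–end ranges in the excerpt: A = 1435 Ma → Calymmian (1600–1400); B = 1850 Ma → Orosirian (2050–1800); C = 203.7 Ma → Triassic (251.902–201.4).
The largest age is 1850 Ma and the smallest is 203.7 Ma; their difference is 1646.3 Myr.

A — Calymmian; B — Orosirian; C — Triassic; span 1646.3 million years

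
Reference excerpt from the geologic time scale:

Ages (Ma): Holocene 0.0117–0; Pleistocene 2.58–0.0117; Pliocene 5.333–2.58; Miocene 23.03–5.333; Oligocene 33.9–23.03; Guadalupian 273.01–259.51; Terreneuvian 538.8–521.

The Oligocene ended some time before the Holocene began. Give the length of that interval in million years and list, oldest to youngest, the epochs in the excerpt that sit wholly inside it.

The Oligocene closes at 23.03 Ma and the Holocene opens at 0.0117 Ma, so the interval is 23.03 − 0.0117 = 23.0183 Myr.
An epoch fits inside if it starts at or after 23.03 Ma and ends at or before 0.0117 Ma; oldest first that gives Miocene, Pliocene, Pleistocene.

23.0183 million years; Miocene, Pliocene, Pleistocene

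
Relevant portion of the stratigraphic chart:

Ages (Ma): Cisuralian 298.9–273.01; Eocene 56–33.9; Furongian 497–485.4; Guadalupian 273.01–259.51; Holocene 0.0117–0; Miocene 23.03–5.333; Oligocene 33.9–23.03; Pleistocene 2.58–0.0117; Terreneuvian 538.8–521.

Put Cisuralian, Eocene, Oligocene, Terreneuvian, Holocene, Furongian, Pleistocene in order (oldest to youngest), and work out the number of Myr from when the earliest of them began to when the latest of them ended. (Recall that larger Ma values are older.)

From the excerpt: Cisuralian 298.9–273.01; Eocene 56–33.9; Oligocene 33.9–23.03; Terreneuvian 538.8–521; Holocene 0.0117–0; Furongian 497–485.4; Pleistocene 2.58–0.0117 (Ma).
Larger Ma is earlier, so the oldest is Terreneuvian and the youngest is Holocene; oldest to youngest: Terreneuvian, Furongian, Cisuralian, Eocene, Oligocene, Pleistocene, Holocene.
Oldest start 538.8 minus youngest end 0 gives 538.8 Myr overall.

Terreneuvian → Furongian → Cisuralian → Eocene → Oligocene → Pleistocene → Holocene; total span 538.8 Myr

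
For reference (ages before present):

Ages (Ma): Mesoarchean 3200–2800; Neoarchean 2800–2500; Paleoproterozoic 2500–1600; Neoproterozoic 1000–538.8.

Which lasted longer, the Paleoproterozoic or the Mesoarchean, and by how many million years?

Paleoproterozoic: 2500 − 1600 = 900 Myr.
Mesoarchean: 3200 − 2800 = 400 Myr.
Difference: 900 − 400 = 500 Myr, so the Paleoproterozoic was longer.

Paleoproterozoic, by 500 million years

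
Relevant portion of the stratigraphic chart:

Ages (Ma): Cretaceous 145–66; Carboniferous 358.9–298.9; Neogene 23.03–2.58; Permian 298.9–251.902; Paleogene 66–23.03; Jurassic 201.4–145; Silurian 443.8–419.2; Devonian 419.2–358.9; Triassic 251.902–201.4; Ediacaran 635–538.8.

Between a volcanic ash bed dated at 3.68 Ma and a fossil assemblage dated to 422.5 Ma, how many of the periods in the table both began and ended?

7

The older date is 422.5 Ma and the younger is 3.68 Ma.
Periods with start < 422.5 and end > 3.68 Ma: Devonian (419.2–358.9), Carboniferous (358.9–298.9), Permian (298.9–251.902), Triassic (251.902–201.4), Jurassic (201.4–145), Cretaceous (145–66), Paleogene (66–23.03).
That is 7 complete periods.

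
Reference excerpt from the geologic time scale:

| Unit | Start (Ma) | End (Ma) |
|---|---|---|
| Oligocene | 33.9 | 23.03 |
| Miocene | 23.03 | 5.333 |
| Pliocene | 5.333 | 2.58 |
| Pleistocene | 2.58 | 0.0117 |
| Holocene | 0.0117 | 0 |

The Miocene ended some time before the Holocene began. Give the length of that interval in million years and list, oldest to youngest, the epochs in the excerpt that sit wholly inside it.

End of Miocene = 5.333 Ma; start of Holocene = 0.0117 Ma.
Gap = 5.333 − 0.0117 = 5.3213 Myr.
Epochs wholly inside 5.333–0.0117 Ma: Pliocene (5.333–2.58), Pleistocene (2.58–0.0117).

5.3213 million years; Pliocene, Pleistocene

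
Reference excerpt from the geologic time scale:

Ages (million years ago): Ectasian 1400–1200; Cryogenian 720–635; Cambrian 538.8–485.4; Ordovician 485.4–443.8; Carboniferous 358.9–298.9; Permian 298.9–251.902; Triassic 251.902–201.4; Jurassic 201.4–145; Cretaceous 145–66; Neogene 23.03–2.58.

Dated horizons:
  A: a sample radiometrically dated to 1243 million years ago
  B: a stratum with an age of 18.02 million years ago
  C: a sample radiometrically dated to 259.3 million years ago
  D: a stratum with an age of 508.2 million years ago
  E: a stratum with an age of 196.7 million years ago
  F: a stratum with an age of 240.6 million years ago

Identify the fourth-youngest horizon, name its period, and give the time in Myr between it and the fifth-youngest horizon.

Sorted youngest-first by Ma: B (18.02), E (196.7), F (240.6), C (259.3), D (508.2), A (1243).
The fourth youngest is C at 259.3 Ma, which lies in 298.9–251.902 Ma: the Permian.
The fifth youngest is D at 508.2 Ma; separation = |259.3 − 508.2| = 248.9 Myr.

C, in the Permian; 248.9 million years to D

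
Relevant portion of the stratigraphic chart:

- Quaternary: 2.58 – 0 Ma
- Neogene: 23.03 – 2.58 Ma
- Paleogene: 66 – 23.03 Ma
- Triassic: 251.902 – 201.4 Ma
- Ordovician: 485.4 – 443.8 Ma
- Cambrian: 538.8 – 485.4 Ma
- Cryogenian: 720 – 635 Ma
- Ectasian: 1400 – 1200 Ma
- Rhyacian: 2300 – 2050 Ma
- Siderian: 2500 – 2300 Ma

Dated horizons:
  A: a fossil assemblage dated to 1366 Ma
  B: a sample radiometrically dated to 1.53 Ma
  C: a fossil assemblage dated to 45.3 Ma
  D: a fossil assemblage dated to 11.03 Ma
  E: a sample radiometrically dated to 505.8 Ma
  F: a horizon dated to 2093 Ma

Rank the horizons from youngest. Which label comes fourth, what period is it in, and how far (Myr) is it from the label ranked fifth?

Sorted youngest-first by Ma: B (1.53), D (11.03), C (45.3), E (505.8), A (1366), F (2093).
The fourth youngest is E at 505.8 Ma, which lies in 538.8–485.4 Ma: the Cambrian.
The fifth youngest is A at 1366 Ma; separation = |505.8 − 1366| = 860.2 Myr.

E, in the Cambrian; 860.2 million years to A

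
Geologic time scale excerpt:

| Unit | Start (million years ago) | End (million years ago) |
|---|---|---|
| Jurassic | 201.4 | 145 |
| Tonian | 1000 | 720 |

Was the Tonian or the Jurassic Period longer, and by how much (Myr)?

Tonian: 1000 − 720 = 280 Myr.
Jurassic: 201.4 − 145 = 56.4 Myr.
Difference: 280 − 56.4 = 223.6 Myr, so the Tonian was longer.

Tonian, by 223.6 million years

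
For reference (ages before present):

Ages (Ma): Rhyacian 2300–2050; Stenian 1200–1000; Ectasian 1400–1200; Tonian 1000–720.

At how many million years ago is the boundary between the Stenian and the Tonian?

The Stenian ends and the Tonian begins at 1000 Ma.

1000 Ma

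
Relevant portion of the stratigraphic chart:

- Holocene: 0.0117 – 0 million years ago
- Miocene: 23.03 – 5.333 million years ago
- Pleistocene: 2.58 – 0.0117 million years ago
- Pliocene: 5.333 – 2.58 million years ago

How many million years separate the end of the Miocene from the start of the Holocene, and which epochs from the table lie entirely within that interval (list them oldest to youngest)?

5.3213 million years; Pliocene, Pleistocene

The Miocene closes at 5.333 Ma and the Holocene opens at 0.0117 Ma, so the interval is 5.333 − 0.0117 = 5.3213 Myr.
An epoch fits inside if it starts at or after 5.333 Ma and ends at or before 0.0117 Ma; oldest first that gives Pliocene, Pleistocene.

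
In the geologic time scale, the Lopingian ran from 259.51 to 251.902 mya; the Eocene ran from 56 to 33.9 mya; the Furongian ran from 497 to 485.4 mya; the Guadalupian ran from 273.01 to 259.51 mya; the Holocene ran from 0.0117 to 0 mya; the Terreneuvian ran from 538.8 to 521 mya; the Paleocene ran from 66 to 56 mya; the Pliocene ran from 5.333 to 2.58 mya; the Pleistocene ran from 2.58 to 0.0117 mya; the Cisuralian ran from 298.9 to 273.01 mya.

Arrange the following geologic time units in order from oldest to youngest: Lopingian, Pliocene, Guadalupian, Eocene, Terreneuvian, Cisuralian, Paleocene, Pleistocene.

Terreneuvian, Cisuralian, Guadalupian, Lopingian, Paleocene, Eocene, Pliocene, Pleistocene

Read off each span (Ma): Lopingian 259.51–251.902; Pliocene 5.333–2.58; Guadalupian 273.01–259.51; Eocene 56–33.9; Terreneuvian 538.8–521; Cisuralian 298.9–273.01; Paleocene 66–56; Pleistocene 2.58–0.0117.
Larger Ma is older, so oldest→youngest is Terreneuvian, Cisuralian, Guadalupian, Lopingian, Paleocene, Eocene, Pliocene, Pleistocene.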